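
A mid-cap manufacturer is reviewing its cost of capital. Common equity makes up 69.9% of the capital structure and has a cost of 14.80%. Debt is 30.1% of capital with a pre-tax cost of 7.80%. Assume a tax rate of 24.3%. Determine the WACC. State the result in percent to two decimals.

12.12%

After-tax cost of debt = 7.8% × (1 − 24.3%) = 5.9046%.
WACC = 0.699 × 14.8000% + 0.301 × 5.9046% = 12.1225%.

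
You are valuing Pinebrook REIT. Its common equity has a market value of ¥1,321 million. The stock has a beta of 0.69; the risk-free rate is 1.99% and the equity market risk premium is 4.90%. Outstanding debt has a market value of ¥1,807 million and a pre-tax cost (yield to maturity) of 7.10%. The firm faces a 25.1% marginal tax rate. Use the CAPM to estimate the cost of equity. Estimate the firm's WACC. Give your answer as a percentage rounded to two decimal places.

5.34%

Cost of equity via CAPM: Re = 1.99% + 0.69 × 4.9% = 5.3710%.
Total capital V = 1321 + 1807 = 3128.
Equity: weight = 1321/3128 = 0.4223; cost = 5.371%.
Debt: weight = 1807/3128 = 0.5777; after-tax cost = 7.1% × (1 − 25.1%) = 5.3179%.
WACC = 0.4223 × 5.3710% + 0.5777 × 5.3179% = 5.3403%.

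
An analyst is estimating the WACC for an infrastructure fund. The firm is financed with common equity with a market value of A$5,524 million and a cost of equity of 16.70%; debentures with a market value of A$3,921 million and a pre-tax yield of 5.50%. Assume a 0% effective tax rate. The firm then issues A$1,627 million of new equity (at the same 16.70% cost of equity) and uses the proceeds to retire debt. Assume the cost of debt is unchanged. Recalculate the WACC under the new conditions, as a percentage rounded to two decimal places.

After the change:
Total capital V = 7151 + 2294 = 9445.
Equity: weight = 7151/9445 = 0.7571; cost = 16.7%.
Debentures: weight = 2294/9445 = 0.2429; after-tax cost = 5.5% × (1 − 0%) = 5.5000%.
WACC = 0.7571 × 16.7000% + 0.2429 × 5.5000% = 13.9797%.

13.98%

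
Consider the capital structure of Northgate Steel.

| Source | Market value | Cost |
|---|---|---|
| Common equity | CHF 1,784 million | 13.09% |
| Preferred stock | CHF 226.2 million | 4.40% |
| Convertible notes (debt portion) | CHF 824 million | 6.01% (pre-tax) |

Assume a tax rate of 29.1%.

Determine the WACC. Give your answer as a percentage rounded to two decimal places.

Total capital V = 1784 + 226.2 + 824 = 2834.2.
Equity: weight = 1784/2834.2 = 0.6295; cost = 13.09%.
Preferred: weight = 226.2/2834.2 = 0.0798; cost = 4.4%.
Convertible notes (debt portion): weight = 824/2834.2 = 0.2907; after-tax cost = 6.01% × (1 − 29.1%) = 4.2611%.
WACC = 0.6295 × 13.0900% + 0.0798 × 4.4000% + 0.2907 × 4.2611% = 9.8296%.

9.83%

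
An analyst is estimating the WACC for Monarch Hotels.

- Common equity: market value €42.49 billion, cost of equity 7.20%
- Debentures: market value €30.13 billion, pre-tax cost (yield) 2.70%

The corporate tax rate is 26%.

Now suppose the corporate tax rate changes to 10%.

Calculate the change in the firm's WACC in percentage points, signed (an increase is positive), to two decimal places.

Current WACC:
Total capital V = 42.49 + 30.13 = 72.62.
Equity: weight = 42.49/72.62 = 0.5851; cost = 7.2%.
Debentures: weight = 30.13/72.62 = 0.4149; after-tax cost = 2.7% × (1 − 26%) = 1.9980%.
WACC = 0.5851 × 7.2000% + 0.4149 × 1.9980% = 5.0417%.
After the change:
Total capital V = 42.49 + 30.13 = 72.62.
Equity: weight = 42.49/72.62 = 0.5851; cost = 7.2%.
Debentures: weight = 30.13/72.62 = 0.4149; after-tax cost = 2.7% × (1 − 10%) = 2.4300%.
WACC = 0.5851 × 7.2000% + 0.4149 × 2.4300% = 5.2209%.
Change in WACC = 5.2209% − 5.0417% = 0.1792 pp.

+0.18 pp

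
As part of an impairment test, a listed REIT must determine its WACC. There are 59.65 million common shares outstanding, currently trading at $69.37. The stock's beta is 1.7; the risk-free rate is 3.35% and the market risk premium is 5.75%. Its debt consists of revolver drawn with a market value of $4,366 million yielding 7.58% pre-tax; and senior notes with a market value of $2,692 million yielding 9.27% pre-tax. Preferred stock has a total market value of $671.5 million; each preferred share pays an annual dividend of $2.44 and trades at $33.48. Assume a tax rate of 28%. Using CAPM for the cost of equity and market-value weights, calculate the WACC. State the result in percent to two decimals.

8.51%

Cost of equity via CAPM: Re = 3.35% + 1.7 × 5.75% = 13.1250%.
Cost of preferred: Rp = 2.44 / 33.48 = 7.2879%.
Market value of equity E = 69.37 × 59.65m = 4137.9205m.
Total capital V = 4137.9205 + 671.5 + 4366 + 2692 = 11867.4205.
Equity: weight = 4137.9205/11867.4205 = 0.3487; cost = 13.125%.
Preferred: weight = 671.5/11867.4205 = 0.0566; cost = 7.2879%.
Revolver drawn: weight = 4366/11867.4205 = 0.3679; after-tax cost = 7.58% × (1 − 28%) = 5.4576%.
Senior notes: weight = 2692/11867.4205 = 0.2268; after-tax cost = 9.27% × (1 − 28%) = 6.6744%.
WACC = 0.3487 × 13.1250% + 0.0566 × 7.2879% + 0.3679 × 5.4576% + 0.2268 × 6.6744% = 8.5106%.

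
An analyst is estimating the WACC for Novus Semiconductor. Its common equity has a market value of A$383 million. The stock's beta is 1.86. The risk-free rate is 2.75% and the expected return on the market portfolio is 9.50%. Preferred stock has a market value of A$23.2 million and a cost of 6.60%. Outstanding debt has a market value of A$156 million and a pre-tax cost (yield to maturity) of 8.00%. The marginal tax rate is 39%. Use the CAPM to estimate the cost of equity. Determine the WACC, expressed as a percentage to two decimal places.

Market risk premium = 9.5% − 2.75% = 6.75%.
Cost of equity via CAPM: Re = 2.75% + 1.86 × 6.75% = 15.3050%.
Total capital V = 383 + 23.2 + 156 = 562.2.
Equity: weight = 383/562.2 = 0.6813; cost = 15.305%.
Preferred: weight = 23.2/562.2 = 0.0413; cost = 6.6%.
Debt: weight = 156/562.2 = 0.2775; after-tax cost = 8% × (1 − 39%) = 4.8800%.
WACC = 0.6813 × 15.3050% + 0.0413 × 6.6000% + 0.2775 × 4.8800% = 12.0530%.

12.05%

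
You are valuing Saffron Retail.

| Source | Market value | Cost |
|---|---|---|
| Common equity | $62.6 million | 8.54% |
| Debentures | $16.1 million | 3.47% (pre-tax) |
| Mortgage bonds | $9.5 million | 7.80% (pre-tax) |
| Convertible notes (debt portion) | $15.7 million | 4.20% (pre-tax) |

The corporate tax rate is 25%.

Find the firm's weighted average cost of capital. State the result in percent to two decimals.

Total capital V = 62.6 + 16.1 + 9.5 + 15.7 = 103.9.
Equity: weight = 62.6/103.9 = 0.6025; cost = 8.54%.
Debentures: weight = 16.1/103.9 = 0.1550; after-tax cost = 3.47% × (1 − 25%) = 2.6025%.
Mortgage bonds: weight = 9.5/103.9 = 0.0914; after-tax cost = 7.8% × (1 − 25%) = 5.8500%.
Convertible notes (debt portion): weight = 15.7/103.9 = 0.1511; after-tax cost = 4.2% × (1 − 25%) = 3.1500%.
WACC = 0.6025 × 8.5400% + 0.1550 × 2.6025% + 0.0914 × 5.8500% + 0.1511 × 3.1500% = 6.5595%.

6.56%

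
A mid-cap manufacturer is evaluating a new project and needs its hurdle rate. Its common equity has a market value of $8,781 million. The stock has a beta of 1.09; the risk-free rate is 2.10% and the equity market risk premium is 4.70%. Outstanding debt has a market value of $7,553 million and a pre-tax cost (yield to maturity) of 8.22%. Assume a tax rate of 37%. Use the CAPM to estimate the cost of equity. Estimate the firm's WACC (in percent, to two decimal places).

Cost of equity via CAPM: Re = 2.1% + 1.09 × 4.7% = 7.2230%.
Total capital V = 8781 + 7553 = 16334.
Equity: weight = 8781/16334 = 0.5376; cost = 7.223%.
Debt: weight = 7553/16334 = 0.4624; after-tax cost = 8.22% × (1 − 37%) = 5.1786%.
WACC = 0.5376 × 7.2230% + 0.4624 × 5.1786% = 6.2776%.

6.28%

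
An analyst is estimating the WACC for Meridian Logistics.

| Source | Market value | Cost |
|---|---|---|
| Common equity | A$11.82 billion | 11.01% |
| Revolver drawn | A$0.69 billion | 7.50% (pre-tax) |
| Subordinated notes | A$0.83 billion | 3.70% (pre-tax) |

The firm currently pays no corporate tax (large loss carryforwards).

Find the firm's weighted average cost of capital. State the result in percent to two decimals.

10.37%

Total capital V = 11.82 + 0.69 + 0.83 = 13.34.
Equity: weight = 11.82/13.34 = 0.8861; cost = 11.01%.
Revolver drawn: weight = 0.69/13.34 = 0.0517; after-tax cost = 7.5% × (1 − 0%) = 7.5000%.
Subordinated notes: weight = 0.83/13.34 = 0.0622; after-tax cost = 3.7% × (1 − 0%) = 3.7000%.
WACC = 0.8861 × 11.0100% + 0.0517 × 7.5000% + 0.0622 × 3.7000% = 10.3736%.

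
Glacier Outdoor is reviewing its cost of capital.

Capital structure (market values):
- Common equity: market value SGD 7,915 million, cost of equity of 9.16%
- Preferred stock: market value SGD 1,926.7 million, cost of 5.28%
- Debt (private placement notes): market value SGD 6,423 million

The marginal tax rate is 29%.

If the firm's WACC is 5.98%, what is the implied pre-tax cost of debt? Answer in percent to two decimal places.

Total capital V = 7915 + 1926.7 + 6423 = 16264.7.
Equity weight = 7915/16264.7 = 0.4866.
Preferred weight = 1926.7/16264.7 = 0.1185.
Private placement notes weight = 6423/16264.7 = 0.3949.
Equity contribution = 0.4866 × 9.16% = 4.4576%.
Preferred contribution = 0.1185 × 5.28% = 0.6255%.
Remaining for debt = 5.98% − 5.0831% = 0.8969%.
Rd × (1 − 29%) × 0.3949 = 0.8969%  ⇒  Rd = 3.1990%.

3.20%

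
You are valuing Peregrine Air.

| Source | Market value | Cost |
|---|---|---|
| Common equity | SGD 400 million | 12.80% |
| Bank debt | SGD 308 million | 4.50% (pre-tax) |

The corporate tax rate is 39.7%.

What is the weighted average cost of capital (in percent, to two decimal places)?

8.41%

Total capital V = 400 + 308 = 708.
Equity: weight = 400/708 = 0.5650; cost = 12.8%.
Bank debt: weight = 308/708 = 0.4350; after-tax cost = 4.5% × (1 − 39.7%) = 2.7135%.
WACC = 0.5650 × 12.8000% + 0.4350 × 2.7135% = 8.4121%.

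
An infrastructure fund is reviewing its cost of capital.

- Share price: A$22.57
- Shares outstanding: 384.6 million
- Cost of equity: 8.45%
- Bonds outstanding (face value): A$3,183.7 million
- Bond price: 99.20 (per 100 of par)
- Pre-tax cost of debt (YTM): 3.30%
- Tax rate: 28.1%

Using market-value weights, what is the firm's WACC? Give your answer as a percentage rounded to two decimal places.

6.83%

Market value of equity E = 22.57 × 384.6m = 8680.422m. Market value of debt D = 3183.7m × 99.2/100 = 3158.2304m.
Total capital V = 8680.422 + 3158.2304 = 11838.6524.
Equity: weight = 8680.422/11838.6524 = 0.7332; cost = 8.45%.
Bonds outstanding: weight = 3158.2304/11838.6524 = 0.2668; after-tax cost = 3.3% × (1 − 28.1%) = 2.3727%.
WACC = 0.7332 × 8.4500% + 0.2668 × 2.3727% = 6.8287%.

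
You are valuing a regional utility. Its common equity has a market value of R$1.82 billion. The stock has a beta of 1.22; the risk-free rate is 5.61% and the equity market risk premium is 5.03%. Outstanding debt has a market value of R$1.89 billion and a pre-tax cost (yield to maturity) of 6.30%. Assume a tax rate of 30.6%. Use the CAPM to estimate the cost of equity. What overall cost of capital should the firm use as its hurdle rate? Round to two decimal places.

7.99%

Cost of equity via CAPM: Re = 5.61% + 1.22 × 5.03% = 11.7466%.
Total capital V = 1.82 + 1.89 = 3.71.
Equity: weight = 1.82/3.71 = 0.4906; cost = 11.7466%.
Debt: weight = 1.89/3.71 = 0.5094; after-tax cost = 6.3% × (1 − 30.6%) = 4.3722%.
WACC = 0.4906 × 11.7466% + 0.5094 × 4.3722% = 7.9898%.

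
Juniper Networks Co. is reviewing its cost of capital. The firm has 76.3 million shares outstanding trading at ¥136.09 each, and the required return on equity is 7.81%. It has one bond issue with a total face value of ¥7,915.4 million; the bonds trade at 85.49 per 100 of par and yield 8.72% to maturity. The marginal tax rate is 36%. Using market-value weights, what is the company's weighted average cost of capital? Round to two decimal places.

Market value of equity E = 136.09 × 76.3m = 10383.667m. Market value of debt D = 7915.4m × 85.49/100 = 6766.87546m.
Total capital V = 10383.667 + 6766.87546 = 17150.54246.
Equity: weight = 10383.667/17150.54246 = 0.6054; cost = 7.81%.
Bonds outstanding: weight = 6766.87546/17150.54246 = 0.3946; after-tax cost = 8.72% × (1 − 36%) = 5.5808%.
WACC = 0.6054 × 7.8100% + 0.3946 × 5.5808% = 6.9305%.

6.93%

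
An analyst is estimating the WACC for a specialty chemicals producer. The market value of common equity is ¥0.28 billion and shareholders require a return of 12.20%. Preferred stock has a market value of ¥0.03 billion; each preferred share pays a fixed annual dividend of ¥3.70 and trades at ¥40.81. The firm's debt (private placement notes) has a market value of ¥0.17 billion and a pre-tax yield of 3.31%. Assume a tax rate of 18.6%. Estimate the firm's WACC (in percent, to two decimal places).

Cost of preferred: Rp = 3.7 / 40.81 = 9.0664%.
Total capital V = 0.28 + 0.03 + 0.17 = 0.48.
Equity: weight = 0.28/0.48 = 0.5833; cost = 12.2%.
Preferred: weight = 0.03/0.48 = 0.0625; cost = 9.0664%.
Private placement notes: weight = 0.17/0.48 = 0.3542; after-tax cost = 3.31% × (1 − 18.6%) = 2.6943%.
WACC = 0.5833 × 12.2000% + 0.0625 × 9.0664% + 0.3542 × 2.6943% = 8.6376%.

8.64%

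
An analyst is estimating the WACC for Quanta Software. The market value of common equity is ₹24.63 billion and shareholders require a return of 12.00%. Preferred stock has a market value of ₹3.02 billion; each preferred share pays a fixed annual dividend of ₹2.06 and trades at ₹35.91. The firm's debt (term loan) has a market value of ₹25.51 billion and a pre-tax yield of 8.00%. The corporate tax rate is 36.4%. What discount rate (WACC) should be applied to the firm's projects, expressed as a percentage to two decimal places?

8.33%

Cost of preferred: Rp = 2.06 / 35.91 = 5.7366%.
Total capital V = 24.63 + 3.02 + 25.51 = 53.16.
Equity: weight = 24.63/53.16 = 0.4633; cost = 12%.
Preferred: weight = 3.02/53.16 = 0.0568; cost = 5.7366%.
Term loan: weight = 25.51/53.16 = 0.4799; after-tax cost = 8% × (1 − 36.4%) = 5.0880%.
WACC = 0.4633 × 12.0000% + 0.0568 × 5.7366% + 0.4799 × 5.0880% = 8.3273%.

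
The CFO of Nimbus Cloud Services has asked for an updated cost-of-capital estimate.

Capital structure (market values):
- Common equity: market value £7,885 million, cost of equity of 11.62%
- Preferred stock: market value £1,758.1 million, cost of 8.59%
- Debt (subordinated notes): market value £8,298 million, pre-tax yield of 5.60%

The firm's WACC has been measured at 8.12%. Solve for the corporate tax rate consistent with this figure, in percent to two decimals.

16.17%

Total capital V = 7885 + 1758.1 + 8298 = 17941.1.
Equity weight = 7885/17941.1 = 0.4395.
Preferred weight = 1758.1/17941.1 = 0.0980.
Subordinated notes weight = 8298/17941.1 = 0.4625.
Equity contribution = 0.4395 × 11.62% = 5.1069%.
Preferred contribution = 0.0980 × 8.59% = 0.8418%.
Debt contribution must be 8.12% − 5.9487% = 2.1713%.
0.4625 × 5.6% × (1 − T) = 2.1713%  ⇒  (1 − T) = 0.8383.
T = 16.1675%.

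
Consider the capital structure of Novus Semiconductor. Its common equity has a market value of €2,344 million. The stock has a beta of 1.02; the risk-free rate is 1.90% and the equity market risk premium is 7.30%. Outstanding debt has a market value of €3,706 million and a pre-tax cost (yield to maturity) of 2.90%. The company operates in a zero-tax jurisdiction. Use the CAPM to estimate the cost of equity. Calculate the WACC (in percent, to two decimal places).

5.40%

Cost of equity via CAPM: Re = 1.9% + 1.02 × 7.3% = 9.3460%.
Total capital V = 2344 + 3706 = 6050.
Equity: weight = 2344/6050 = 0.3874; cost = 9.346%.
Debt: weight = 3706/6050 = 0.6126; after-tax cost = 2.9% × (1 − 0%) = 2.9000%.
WACC = 0.3874 × 9.3460% + 0.6126 × 2.9000% = 5.3974%.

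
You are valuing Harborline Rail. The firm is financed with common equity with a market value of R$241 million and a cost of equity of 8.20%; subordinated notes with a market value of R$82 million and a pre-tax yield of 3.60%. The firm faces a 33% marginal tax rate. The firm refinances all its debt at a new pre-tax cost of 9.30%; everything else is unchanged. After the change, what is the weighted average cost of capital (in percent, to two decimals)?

7.70%

After the change:
Total capital V = 241 + 82 = 323.
Equity: weight = 241/323 = 0.7461; cost = 8.2%.
Subordinated notes: weight = 82/323 = 0.2539; after-tax cost = 9.3% × (1 − 33%) = 6.2310%.
WACC = 0.7461 × 8.2000% + 0.2539 × 6.2310% = 7.7001%.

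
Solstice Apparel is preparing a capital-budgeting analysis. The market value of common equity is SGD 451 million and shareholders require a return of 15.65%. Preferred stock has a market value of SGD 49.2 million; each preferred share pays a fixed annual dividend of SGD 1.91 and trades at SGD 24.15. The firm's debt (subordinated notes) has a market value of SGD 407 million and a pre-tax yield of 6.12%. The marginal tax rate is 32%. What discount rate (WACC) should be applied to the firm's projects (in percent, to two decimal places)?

10.08%

Cost of preferred: Rp = 1.91 / 24.15 = 7.9089%.
Total capital V = 451 + 49.2 + 407 = 907.2.
Equity: weight = 451/907.2 = 0.4971; cost = 15.65%.
Preferred: weight = 49.2/907.2 = 0.0542; cost = 7.9089%.
Subordinated notes: weight = 407/907.2 = 0.4486; after-tax cost = 6.12% × (1 − 32%) = 4.1616%.
WACC = 0.4971 × 15.6500% + 0.0542 × 7.9089% + 0.4486 × 4.1616% = 10.0761%.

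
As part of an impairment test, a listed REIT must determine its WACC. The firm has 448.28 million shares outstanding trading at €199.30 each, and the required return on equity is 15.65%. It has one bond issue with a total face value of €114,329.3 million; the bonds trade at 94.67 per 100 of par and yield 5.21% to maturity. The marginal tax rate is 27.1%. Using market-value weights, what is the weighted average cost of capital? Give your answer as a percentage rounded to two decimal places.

Market value of equity E = 199.3 × 448.28m = 89342.204m. Market value of debt D = 114329.3m × 94.67/100 = 108235.54831m.
Total capital V = 89342.204 + 108235.54831 = 197577.75231.
Equity: weight = 89342.204/197577.75231 = 0.4522; cost = 15.65%.
Bonds outstanding: weight = 108235.54831/197577.75231 = 0.5478; after-tax cost = 5.21% × (1 − 27.1%) = 3.7981%.
WACC = 0.4522 × 15.6500% + 0.5478 × 3.7981% = 9.1574%.

9.16%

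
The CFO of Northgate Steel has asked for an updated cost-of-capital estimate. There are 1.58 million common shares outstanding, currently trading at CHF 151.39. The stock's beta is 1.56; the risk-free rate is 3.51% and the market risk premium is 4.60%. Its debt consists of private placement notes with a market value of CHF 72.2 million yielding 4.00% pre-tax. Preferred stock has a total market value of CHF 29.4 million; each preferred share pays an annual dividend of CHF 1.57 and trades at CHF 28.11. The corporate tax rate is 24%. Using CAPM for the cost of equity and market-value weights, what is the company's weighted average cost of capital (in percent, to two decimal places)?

8.63%

Cost of equity via CAPM: Re = 3.51% + 1.56 × 4.6% = 10.6860%.
Cost of preferred: Rp = 1.57 / 28.11 = 5.5852%.
Market value of equity E = 151.39 × 1.58m = 239.1962m.
Total capital V = 239.1962 + 29.4 + 72.2 = 340.7962.
Equity: weight = 239.1962/340.7962 = 0.7019; cost = 10.686%.
Preferred: weight = 29.4/340.7962 = 0.0863; cost = 5.5852%.
Private placement notes: weight = 72.2/340.7962 = 0.2119; after-tax cost = 4% × (1 − 24%) = 3.0400%.
WACC = 0.7019 × 10.6860% + 0.0863 × 5.5852% + 0.2119 × 3.0400% = 8.6261%.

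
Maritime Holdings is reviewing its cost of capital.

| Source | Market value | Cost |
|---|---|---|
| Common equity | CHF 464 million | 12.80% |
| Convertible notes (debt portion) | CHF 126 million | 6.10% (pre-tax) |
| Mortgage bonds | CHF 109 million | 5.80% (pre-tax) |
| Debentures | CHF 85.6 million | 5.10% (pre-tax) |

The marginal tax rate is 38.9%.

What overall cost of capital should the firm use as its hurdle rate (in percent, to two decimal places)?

9.00%

Total capital V = 464 + 126 + 109 + 85.6 = 784.6.
Equity: weight = 464/784.6 = 0.5914; cost = 12.8%.
Convertible notes (debt portion): weight = 126/784.6 = 0.1606; after-tax cost = 6.1% × (1 − 38.9%) = 3.7271%.
Mortgage bonds: weight = 109/784.6 = 0.1389; after-tax cost = 5.8% × (1 − 38.9%) = 3.5438%.
Debentures: weight = 85.6/784.6 = 0.1091; after-tax cost = 5.1% × (1 − 38.9%) = 3.1161%.
WACC = 0.5914 × 12.8000% + 0.1606 × 3.7271% + 0.1389 × 3.5438% + 0.1091 × 3.1161% = 9.0005%.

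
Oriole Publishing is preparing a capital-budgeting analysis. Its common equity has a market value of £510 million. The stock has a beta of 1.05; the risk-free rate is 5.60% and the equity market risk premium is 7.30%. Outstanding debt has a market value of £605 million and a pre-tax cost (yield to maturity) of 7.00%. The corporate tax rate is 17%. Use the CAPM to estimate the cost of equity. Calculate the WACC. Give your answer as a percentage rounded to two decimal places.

Cost of equity via CAPM: Re = 5.6% + 1.05 × 7.3% = 13.2650%.
Total capital V = 510 + 605 = 1115.
Equity: weight = 510/1115 = 0.4574; cost = 13.265%.
Debt: weight = 605/1115 = 0.5426; after-tax cost = 7% × (1 − 17%) = 5.8100%.
WACC = 0.4574 × 13.2650% + 0.5426 × 5.8100% = 9.2199%.

9.22%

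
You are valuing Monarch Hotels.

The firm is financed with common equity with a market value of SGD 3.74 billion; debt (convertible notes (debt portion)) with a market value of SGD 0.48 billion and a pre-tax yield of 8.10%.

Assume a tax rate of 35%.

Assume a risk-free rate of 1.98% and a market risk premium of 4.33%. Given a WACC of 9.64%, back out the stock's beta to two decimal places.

1.90

Total capital V = 3.74 + 0.48 = 4.22.
Equity weight = 3.74/4.22 = 0.8863.
Convertible notes (debt portion) weight = 0.48/4.22 = 0.1137.
Debt contribution = 0.1137 × 8.1% × (1 − 35%) = 0.5989%.
Required equity contribution = 9.64% − 0.5989% = 9.0411%  ⇒  Re = 10.2015%.
CAPM: 10.2015% = 1.98% + β × 4.33%  ⇒  β = 1.8987.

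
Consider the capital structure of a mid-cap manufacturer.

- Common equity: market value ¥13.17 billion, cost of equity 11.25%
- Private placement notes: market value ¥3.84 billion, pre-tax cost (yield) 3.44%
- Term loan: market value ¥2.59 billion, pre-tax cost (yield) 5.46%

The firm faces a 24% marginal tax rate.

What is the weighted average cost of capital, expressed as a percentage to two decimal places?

8.62%

Total capital V = 13.17 + 3.84 + 2.59 = 19.6.
Equity: weight = 13.17/19.6 = 0.6719; cost = 11.25%.
Private placement notes: weight = 3.84/19.6 = 0.1959; after-tax cost = 3.44% × (1 − 24%) = 2.6144%.
Term loan: weight = 2.59/19.6 = 0.1321; after-tax cost = 5.46% × (1 − 24%) = 4.1496%.
WACC = 0.6719 × 11.2500% + 0.1959 × 2.6144% + 0.1321 × 4.1496% = 8.6199%.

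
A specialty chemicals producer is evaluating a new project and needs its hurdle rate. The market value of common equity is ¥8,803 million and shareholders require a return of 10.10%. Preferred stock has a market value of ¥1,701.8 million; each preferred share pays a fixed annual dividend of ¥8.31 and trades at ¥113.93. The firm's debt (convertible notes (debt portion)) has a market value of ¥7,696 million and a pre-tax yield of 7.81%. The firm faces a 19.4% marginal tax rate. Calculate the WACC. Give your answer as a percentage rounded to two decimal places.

Cost of preferred: Rp = 8.31 / 113.93 = 7.2940%.
Total capital V = 8803 + 1701.8 + 7696 = 18200.8.
Equity: weight = 8803/18200.8 = 0.4837; cost = 10.1%.
Preferred: weight = 1701.8/18200.8 = 0.0935; cost = 7.294%.
Convertible notes (debt portion): weight = 7696/18200.8 = 0.4228; after-tax cost = 7.81% × (1 − 19.4%) = 6.2949%.
WACC = 0.4837 × 10.1000% + 0.0935 × 7.2940% + 0.4228 × 6.2949% = 8.2287%.

8.23%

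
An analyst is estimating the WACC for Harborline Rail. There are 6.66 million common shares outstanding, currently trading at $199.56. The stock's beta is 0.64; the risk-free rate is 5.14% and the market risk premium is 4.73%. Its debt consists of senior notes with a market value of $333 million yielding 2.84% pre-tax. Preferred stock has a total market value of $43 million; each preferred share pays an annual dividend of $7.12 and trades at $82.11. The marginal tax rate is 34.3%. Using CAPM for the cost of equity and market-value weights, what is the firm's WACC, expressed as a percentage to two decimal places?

6.95%

Cost of equity via CAPM: Re = 5.14% + 0.64 × 4.73% = 8.1672%.
Cost of preferred: Rp = 7.12 / 82.11 = 8.6713%.
Market value of equity E = 199.56 × 6.66m = 1329.0696m.
Total capital V = 1329.0696 + 43 + 333 = 1705.0696.
Equity: weight = 1329.0696/1705.0696 = 0.7795; cost = 8.1672%.
Preferred: weight = 43/1705.0696 = 0.0252; cost = 8.6713%.
Senior notes: weight = 333/1705.0696 = 0.1953; after-tax cost = 2.84% × (1 − 34.3%) = 1.8659%.
WACC = 0.7795 × 8.1672% + 0.0252 × 8.6713% + 0.1953 × 1.8659% = 6.9493%.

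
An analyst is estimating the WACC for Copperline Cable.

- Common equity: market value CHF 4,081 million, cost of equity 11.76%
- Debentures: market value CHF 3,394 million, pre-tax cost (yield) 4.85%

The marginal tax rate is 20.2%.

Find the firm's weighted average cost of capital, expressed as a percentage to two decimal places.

8.18%

Total capital V = 4081 + 3394 = 7475.
Equity: weight = 4081/7475 = 0.5460; cost = 11.76%.
Debentures: weight = 3394/7475 = 0.4540; after-tax cost = 4.85% × (1 − 20.2%) = 3.8703%.
WACC = 0.5460 × 11.7600% + 0.4540 × 3.8703% = 8.1777%.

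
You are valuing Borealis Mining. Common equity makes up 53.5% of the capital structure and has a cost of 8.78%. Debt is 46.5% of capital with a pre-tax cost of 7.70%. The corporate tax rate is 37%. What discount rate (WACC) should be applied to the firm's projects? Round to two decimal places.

After-tax cost of debt = 7.7% × (1 − 37%) = 4.8510%.
WACC = 0.535 × 8.7800% + 0.465 × 4.8510% = 6.9530%.

6.95%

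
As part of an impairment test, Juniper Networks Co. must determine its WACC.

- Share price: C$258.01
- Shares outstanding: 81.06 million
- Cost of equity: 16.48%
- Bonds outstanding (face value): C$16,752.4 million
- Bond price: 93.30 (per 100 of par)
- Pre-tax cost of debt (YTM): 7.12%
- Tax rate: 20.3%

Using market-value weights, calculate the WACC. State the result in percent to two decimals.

11.86%

Market value of equity E = 258.01 × 81.06m = 20914.2906m. Market value of debt D = 16752.4m × 93.3/100 = 15629.9892m.
Total capital V = 20914.2906 + 15629.9892 = 36544.2798.
Equity: weight = 20914.2906/36544.2798 = 0.5723; cost = 16.48%.
Bonds outstanding: weight = 15629.9892/36544.2798 = 0.4277; after-tax cost = 7.12% × (1 − 20.3%) = 5.6746%.
WACC = 0.5723 × 16.4800% + 0.4277 × 5.6746% = 11.8585%.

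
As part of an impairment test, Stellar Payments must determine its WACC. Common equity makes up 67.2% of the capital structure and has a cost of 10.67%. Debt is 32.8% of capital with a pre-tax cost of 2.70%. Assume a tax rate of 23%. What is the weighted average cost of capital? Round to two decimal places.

After-tax cost of debt = 2.7% × (1 − 23%) = 2.0790%.
WACC = 0.672 × 10.6700% + 0.328 × 2.0790% = 7.8522%.

7.85%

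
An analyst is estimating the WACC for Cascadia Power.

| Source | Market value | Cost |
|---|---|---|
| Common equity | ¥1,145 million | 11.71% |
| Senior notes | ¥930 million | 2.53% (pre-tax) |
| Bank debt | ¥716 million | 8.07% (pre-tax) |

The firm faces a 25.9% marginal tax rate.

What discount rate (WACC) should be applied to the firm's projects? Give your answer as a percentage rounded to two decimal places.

Total capital V = 1145 + 930 + 716 = 2791.
Equity: weight = 1145/2791 = 0.4102; cost = 11.71%.
Senior notes: weight = 930/2791 = 0.3332; after-tax cost = 2.53% × (1 − 25.9%) = 1.8747%.
Bank debt: weight = 716/2791 = 0.2565; after-tax cost = 8.07% × (1 − 25.9%) = 5.9799%.
WACC = 0.4102 × 11.7100% + 0.3332 × 1.8747% + 0.2565 × 5.9799% = 6.9628%.

6.96%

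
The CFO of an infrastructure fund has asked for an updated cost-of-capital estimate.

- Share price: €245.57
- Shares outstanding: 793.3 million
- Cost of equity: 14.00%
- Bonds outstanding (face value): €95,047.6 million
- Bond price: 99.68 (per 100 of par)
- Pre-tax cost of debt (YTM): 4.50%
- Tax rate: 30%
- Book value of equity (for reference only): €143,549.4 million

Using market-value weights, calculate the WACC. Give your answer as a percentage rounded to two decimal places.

10.45%

Market value of equity E = 245.57 × 793.3m = 194810.681m. Market value of debt D = 95047.6m × 99.68/100 = 94743.44768m.
Total capital V = 194810.681 + 94743.44768 = 289554.12868.
Equity: weight = 194810.681/289554.12868 = 0.6728; cost = 14%.
Bonds outstanding: weight = 94743.44768/289554.12868 = 0.3272; after-tax cost = 4.5% × (1 − 30%) = 3.1500%.
WACC = 0.6728 × 14.0000% + 0.3272 × 3.1500% = 10.4498%.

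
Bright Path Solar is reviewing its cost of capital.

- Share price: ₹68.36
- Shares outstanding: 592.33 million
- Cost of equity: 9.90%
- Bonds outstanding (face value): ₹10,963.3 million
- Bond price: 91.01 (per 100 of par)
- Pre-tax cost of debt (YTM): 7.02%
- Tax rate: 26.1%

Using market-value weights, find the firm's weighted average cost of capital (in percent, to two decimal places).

Market value of equity E = 68.36 × 592.33m = 40491.6788m. Market value of debt D = 10963.3m × 91.01/100 = 9977.69933m.
Total capital V = 40491.6788 + 9977.69933 = 50469.37813.
Equity: weight = 40491.6788/50469.37813 = 0.8023; cost = 9.9%.
Bonds outstanding: weight = 9977.69933/50469.37813 = 0.1977; after-tax cost = 7.02% × (1 − 26.1%) = 5.1878%.
WACC = 0.8023 × 9.9000% + 0.1977 × 5.1878% = 8.9684%.

8.97%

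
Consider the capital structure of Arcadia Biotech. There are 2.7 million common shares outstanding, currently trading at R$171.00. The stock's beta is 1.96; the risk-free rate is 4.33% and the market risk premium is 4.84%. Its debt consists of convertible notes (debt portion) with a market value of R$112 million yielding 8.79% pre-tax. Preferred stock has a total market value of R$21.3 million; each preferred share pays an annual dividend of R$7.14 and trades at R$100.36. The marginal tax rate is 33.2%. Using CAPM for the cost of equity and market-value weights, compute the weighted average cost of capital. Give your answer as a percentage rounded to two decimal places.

Cost of equity via CAPM: Re = 4.33% + 1.96 × 4.84% = 13.8164%.
Cost of preferred: Rp = 7.14 / 100.36 = 7.1144%.
Market value of equity E = 171.0 × 2.7m = 461.7m.
Total capital V = 461.7 + 21.3 + 112 = 595.
Equity: weight = 461.7/595 = 0.7760; cost = 13.8164%.
Preferred: weight = 21.3/595 = 0.0358; cost = 7.1144%.
Convertible notes (debt portion): weight = 112/595 = 0.1882; after-tax cost = 8.79% × (1 − 33.2%) = 5.8717%.
WACC = 0.7760 × 13.8164% + 0.0358 × 7.1144% + 0.1882 × 5.8717% = 12.0810%.

12.08%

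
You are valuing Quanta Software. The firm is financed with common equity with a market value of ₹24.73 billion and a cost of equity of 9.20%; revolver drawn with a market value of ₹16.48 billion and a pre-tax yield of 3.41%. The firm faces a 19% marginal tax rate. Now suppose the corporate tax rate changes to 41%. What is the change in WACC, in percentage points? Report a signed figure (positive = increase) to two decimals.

Current WACC:
Total capital V = 24.73 + 16.48 = 41.21.
Equity: weight = 24.73/41.21 = 0.6001; cost = 9.2%.
Revolver drawn: weight = 16.48/41.21 = 0.3999; after-tax cost = 3.41% × (1 − 19%) = 2.7621%.
WACC = 0.6001 × 9.2000% + 0.3999 × 2.7621% = 6.6255%.
After the change:
Total capital V = 24.73 + 16.48 = 41.21.
Equity: weight = 24.73/41.21 = 0.6001; cost = 9.2%.
Revolver drawn: weight = 16.48/41.21 = 0.3999; after-tax cost = 3.41% × (1 − 41%) = 2.0119%.
WACC = 0.6001 × 9.2000% + 0.3999 × 2.0119% = 6.3255%.
Change in WACC = 6.3255% − 6.6255% = -0.3000 pp.

-0.30 pp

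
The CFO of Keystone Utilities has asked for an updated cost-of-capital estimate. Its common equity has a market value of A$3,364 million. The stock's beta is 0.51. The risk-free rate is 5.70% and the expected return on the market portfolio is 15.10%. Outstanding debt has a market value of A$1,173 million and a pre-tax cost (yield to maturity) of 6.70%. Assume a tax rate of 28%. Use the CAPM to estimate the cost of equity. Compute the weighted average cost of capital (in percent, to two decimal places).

9.03%

Market risk premium = 15.1% − 5.7% = 9.4%.
Cost of equity via CAPM: Re = 5.7% + 0.51 × 9.4% = 10.4940%.
Total capital V = 3364 + 1173 = 4537.
Equity: weight = 3364/4537 = 0.7415; cost = 10.494%.
Debt: weight = 1173/4537 = 0.2585; after-tax cost = 6.7% × (1 − 28%) = 4.8240%.
WACC = 0.7415 × 10.4940% + 0.2585 × 4.8240% = 9.0281%.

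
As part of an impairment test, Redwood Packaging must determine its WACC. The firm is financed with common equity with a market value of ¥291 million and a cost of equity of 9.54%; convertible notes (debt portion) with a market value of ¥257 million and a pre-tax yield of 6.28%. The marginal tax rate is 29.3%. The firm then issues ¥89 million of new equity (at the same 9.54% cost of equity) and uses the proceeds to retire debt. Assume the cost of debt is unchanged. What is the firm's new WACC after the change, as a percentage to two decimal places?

After the change:
Total capital V = 380 + 168 = 548.
Equity: weight = 380/548 = 0.6934; cost = 9.54%.
Convertible notes (debt portion): weight = 168/548 = 0.3066; after-tax cost = 6.28% × (1 − 29.3%) = 4.4400%.
WACC = 0.6934 × 9.5400% + 0.3066 × 4.4400% = 7.9765%.

7.98%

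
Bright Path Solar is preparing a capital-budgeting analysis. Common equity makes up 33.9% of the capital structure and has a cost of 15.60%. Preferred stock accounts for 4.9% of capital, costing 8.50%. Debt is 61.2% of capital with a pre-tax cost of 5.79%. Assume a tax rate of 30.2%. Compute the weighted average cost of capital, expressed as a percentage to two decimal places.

After-tax cost of debt = 5.79% × (1 − 30.2%) = 4.0414%.
WACC = 0.339 × 15.6000% + 0.049 × 8.5000% + 0.612 × 4.0414% = 8.1782%.

8.18%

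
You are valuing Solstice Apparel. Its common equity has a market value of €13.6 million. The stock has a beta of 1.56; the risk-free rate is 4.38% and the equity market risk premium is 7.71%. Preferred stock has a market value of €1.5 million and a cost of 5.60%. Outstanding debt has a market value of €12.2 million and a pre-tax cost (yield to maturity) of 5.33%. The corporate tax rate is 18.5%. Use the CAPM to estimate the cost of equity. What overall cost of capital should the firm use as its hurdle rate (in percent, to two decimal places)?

10.42%

Cost of equity via CAPM: Re = 4.38% + 1.56 × 7.71% = 16.4076%.
Total capital V = 13.6 + 1.5 + 12.2 = 27.3.
Equity: weight = 13.6/27.3 = 0.4982; cost = 16.4076%.
Preferred: weight = 1.5/27.3 = 0.0549; cost = 5.6%.
Debt: weight = 12.2/27.3 = 0.4469; after-tax cost = 5.33% × (1 − 18.5%) = 4.3439%.
WACC = 0.4982 × 16.4076% + 0.0549 × 5.6000% + 0.4469 × 4.3439% = 10.4227%.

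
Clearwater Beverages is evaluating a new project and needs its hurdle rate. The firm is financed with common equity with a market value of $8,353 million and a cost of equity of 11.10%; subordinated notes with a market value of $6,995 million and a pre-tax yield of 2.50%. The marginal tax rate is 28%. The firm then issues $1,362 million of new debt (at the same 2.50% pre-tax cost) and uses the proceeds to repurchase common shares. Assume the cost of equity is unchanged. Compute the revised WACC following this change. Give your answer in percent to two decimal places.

6.04%

After the change:
Total capital V = 6991 + 8357 = 15348.
Equity: weight = 6991/15348 = 0.4555; cost = 11.1%.
Subordinated notes: weight = 8357/15348 = 0.5445; after-tax cost = 2.5% × (1 − 28%) = 1.8000%.
WACC = 0.4555 × 11.1000% + 0.5445 × 1.8000% = 6.0361%.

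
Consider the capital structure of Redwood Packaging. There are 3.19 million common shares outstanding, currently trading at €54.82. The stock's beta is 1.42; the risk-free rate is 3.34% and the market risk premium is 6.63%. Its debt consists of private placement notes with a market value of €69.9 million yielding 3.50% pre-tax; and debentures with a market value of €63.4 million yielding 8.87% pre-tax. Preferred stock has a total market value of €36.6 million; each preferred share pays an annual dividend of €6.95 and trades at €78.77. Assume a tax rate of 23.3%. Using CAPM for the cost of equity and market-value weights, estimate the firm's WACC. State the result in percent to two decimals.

9.20%

Cost of equity via CAPM: Re = 3.34% + 1.42 × 6.63% = 12.7546%.
Cost of preferred: Rp = 6.95 / 78.77 = 8.8232%.
Market value of equity E = 54.82 × 3.19m = 174.8758m.
Total capital V = 174.8758 + 36.6 + 69.9 + 63.4 = 344.7758.
Equity: weight = 174.8758/344.7758 = 0.5072; cost = 12.7546%.
Preferred: weight = 36.6/344.7758 = 0.1062; cost = 8.8232%.
Private placement notes: weight = 69.9/344.7758 = 0.2027; after-tax cost = 3.5% × (1 − 23.3%) = 2.6845%.
Debentures: weight = 63.4/344.7758 = 0.1839; after-tax cost = 8.87% × (1 − 23.3%) = 6.8033%.
WACC = 0.5072 × 12.7546% + 0.1062 × 8.8232% + 0.2027 × 2.6845% + 0.1839 × 6.8033% = 9.2013%.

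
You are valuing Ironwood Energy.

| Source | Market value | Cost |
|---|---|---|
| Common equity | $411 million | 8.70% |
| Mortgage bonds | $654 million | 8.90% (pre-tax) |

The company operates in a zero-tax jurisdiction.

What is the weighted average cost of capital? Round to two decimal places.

Total capital V = 411 + 654 = 1065.
Equity: weight = 411/1065 = 0.3859; cost = 8.7%.
Mortgage bonds: weight = 654/1065 = 0.6141; after-tax cost = 8.9% × (1 − 0%) = 8.9000%.
WACC = 0.3859 × 8.7000% + 0.6141 × 8.9000% = 8.8228%.

8.82%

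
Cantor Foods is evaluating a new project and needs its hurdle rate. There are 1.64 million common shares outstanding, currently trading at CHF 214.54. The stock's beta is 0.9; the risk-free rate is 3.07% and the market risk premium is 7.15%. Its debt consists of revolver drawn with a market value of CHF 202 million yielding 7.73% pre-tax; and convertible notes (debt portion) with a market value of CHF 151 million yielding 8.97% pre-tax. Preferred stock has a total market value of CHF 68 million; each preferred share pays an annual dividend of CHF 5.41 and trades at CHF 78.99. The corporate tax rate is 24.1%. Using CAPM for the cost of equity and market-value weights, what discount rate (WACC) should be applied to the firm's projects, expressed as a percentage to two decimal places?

Cost of equity via CAPM: Re = 3.07% + 0.9 × 7.15% = 9.5050%.
Cost of preferred: Rp = 5.41 / 78.99 = 6.8490%.
Market value of equity E = 214.54 × 1.64m = 351.8456m.
Total capital V = 351.8456 + 68 + 202 + 151 = 772.8456.
Equity: weight = 351.8456/772.8456 = 0.4553; cost = 9.505%.
Preferred: weight = 68/772.8456 = 0.0880; cost = 6.849%.
Revolver drawn: weight = 202/772.8456 = 0.2614; after-tax cost = 7.73% × (1 − 24.1%) = 5.8671%.
Convertible notes (debt portion): weight = 151/772.8456 = 0.1954; after-tax cost = 8.97% × (1 − 24.1%) = 6.8082%.
WACC = 0.4553 × 9.5050% + 0.0880 × 6.8490% + 0.2614 × 5.8671% + 0.1954 × 6.8082% = 7.7936%.

7.79%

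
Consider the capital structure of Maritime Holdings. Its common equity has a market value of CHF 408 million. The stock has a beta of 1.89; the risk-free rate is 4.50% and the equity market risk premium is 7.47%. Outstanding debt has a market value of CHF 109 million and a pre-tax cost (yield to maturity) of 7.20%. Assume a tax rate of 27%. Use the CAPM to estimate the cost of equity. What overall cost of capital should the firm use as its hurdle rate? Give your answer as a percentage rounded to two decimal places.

Cost of equity via CAPM: Re = 4.5% + 1.89 × 7.47% = 18.6183%.
Total capital V = 408 + 109 = 517.
Equity: weight = 408/517 = 0.7892; cost = 18.6183%.
Debt: weight = 109/517 = 0.2108; after-tax cost = 7.2% × (1 − 27%) = 5.2560%.
WACC = 0.7892 × 18.6183% + 0.2108 × 5.2560% = 15.8011%.

15.80%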